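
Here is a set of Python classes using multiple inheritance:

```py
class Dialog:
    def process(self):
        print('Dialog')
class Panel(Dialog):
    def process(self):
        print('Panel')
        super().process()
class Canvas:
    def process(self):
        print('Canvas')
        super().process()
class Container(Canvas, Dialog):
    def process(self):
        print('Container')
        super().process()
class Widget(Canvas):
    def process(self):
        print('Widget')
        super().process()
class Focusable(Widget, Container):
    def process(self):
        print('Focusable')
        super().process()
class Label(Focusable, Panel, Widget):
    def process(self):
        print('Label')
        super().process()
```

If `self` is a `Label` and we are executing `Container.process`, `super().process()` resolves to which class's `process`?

L[Label] = Label + merge(L[Focusable], L[Panel], L[Widget], [Focusable Panel Widget])
  take Focusable:  [Focusable Widget Container Canvas Dialog object] + [Panel Dialog object] + [Widget Canvas object] + [Focusable Panel Widget]
  take Panel:  [Widget Container Canvas Dialog object] + [Panel Dialog object] + [Widget Canvas object] + [Panel Widget]
  take Widget:  [Widget Container Canvas Dialog object] + [Dialog object] + [Widget Canvas object] + [Widget]
  take Container:  [Container Canvas Dialog object] + [Dialog object] + [Canvas object]
  take Canvas:  [Canvas Dialog object] + [Dialog object] + [Canvas object]
  take Dialog:  [Dialog object] + [Dialog object] + [object]
  take object:  [object] + [object] + [object]
MRO: Label Focusable Panel Widget Container Canvas Dialog object
super() in Container.process on a Label instance goes to the class after Container in Label's MRO: Canvas.

Canvas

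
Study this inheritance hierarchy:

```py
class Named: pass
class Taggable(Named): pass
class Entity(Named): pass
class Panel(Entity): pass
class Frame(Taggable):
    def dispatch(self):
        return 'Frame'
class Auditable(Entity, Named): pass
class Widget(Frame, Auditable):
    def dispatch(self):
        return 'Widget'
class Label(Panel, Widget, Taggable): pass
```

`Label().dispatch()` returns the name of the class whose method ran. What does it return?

L[Label] = Label + merge(L[Panel], L[Widget], L[Taggable], [Panel Widget Taggable])
  take Panel:  [Panel Entity Named object] + [Widget Frame Taggable Auditable Entity Named object] + [Taggable Named object] + [Panel Widget Taggable]
  take Widget:  [Entity Named object] + [Widget Frame Taggable Auditable Entity Named object] + [Taggable Named object] + [Widget Taggable]
  take Frame:  [Entity Named object] + [Frame Taggable Auditable Entity Named object] + [Taggable Named object] + [Taggable]
  take Taggable:  [Entity Named object] + [Taggable Auditable Entity Named object] + [Taggable Named object] + [Taggable]
  take Auditable:  [Entity Named object] + [Auditable Entity Named object] + [Named object]
  take Entity:  [Entity Named object] + [Entity Named object] + [Named object]
  take Named:  [Named object] + [Named object] + [Named object]
  take object:  [object] + [object] + [object]
MRO: Label Panel Widget Frame Taggable Auditable Entity Named object
dispatch is defined in: Frame, Widget. First along the MRO is Widget.

Widget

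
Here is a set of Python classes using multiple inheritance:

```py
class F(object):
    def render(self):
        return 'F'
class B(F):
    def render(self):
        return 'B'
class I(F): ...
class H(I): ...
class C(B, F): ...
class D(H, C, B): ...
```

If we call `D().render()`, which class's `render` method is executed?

B

L[D] = D + merge(L[H], L[C], L[B], [H C B])
  take H:  [H I F object] + [C B F object] + [B F object] + [H C B]
  take I:  [I F object] + [C B F object] + [B F object] + [C B]
  take C:  [F object] + [C B F object] + [B F object] + [C B]
  take B:  [F object] + [B F object] + [B F object] + [B]
  take F:  [F object] + [F object] + [F object]
  take object:  [object] + [object] + [object]
MRO: D H I C B F object
render is defined in: B, F. First along the MRO is B.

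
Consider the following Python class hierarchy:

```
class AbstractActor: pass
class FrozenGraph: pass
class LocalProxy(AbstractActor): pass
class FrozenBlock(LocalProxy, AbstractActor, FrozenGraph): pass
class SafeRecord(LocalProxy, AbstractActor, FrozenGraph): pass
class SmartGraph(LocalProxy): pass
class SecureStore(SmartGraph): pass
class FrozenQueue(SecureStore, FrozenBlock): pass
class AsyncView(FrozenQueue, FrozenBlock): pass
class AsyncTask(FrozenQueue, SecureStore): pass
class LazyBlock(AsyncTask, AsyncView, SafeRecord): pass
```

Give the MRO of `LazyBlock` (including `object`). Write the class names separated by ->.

L[LazyBlock] = LazyBlock + merge(L[AsyncTask], L[AsyncView], L[SafeRecord], [AsyncTask AsyncView SafeRecord])
  take AsyncTask:  [AsyncTask FrozenQueue SecureStore SmartGraph FrozenBlock LocalProxy AbstractActor FrozenGraph object] + [AsyncView FrozenQueue SecureStore SmartGraph FrozenBlock LocalProxy AbstractActor FrozenGraph object] + [SafeRecord LocalProxy AbstractActor FrozenGraph object] + [AsyncTask AsyncView SafeRecord]
  take AsyncView:  [FrozenQueue SecureStore SmartGraph FrozenBlock LocalProxy AbstractActor FrozenGraph object] + [AsyncView FrozenQueue SecureStore SmartGraph FrozenBlock LocalProxy AbstractActor FrozenGraph object] + [SafeRecord LocalProxy AbstractActor FrozenGraph object] + [AsyncView SafeRecord]
  take FrozenQueue:  [FrozenQueue SecureStore SmartGraph FrozenBlock LocalProxy AbstractActor FrozenGraph object] + [FrozenQueue SecureStore SmartGraph FrozenBlock LocalProxy AbstractActor FrozenGraph object] + [SafeRecord LocalProxy AbstractActor FrozenGraph object] + [SafeRecord]
  take SecureStore:  [SecureStore SmartGraph FrozenBlock LocalProxy AbstractActor FrozenGraph object] + [SecureStore SmartGraph FrozenBlock LocalProxy AbstractActor FrozenGraph object] + [SafeRecord LocalProxy AbstractActor FrozenGraph object] + [SafeRecord]
  take SmartGraph:  [SmartGraph FrozenBlock LocalProxy AbstractActor FrozenGraph object] + [SmartGraph FrozenBlock LocalProxy AbstractActor FrozenGraph object] + [SafeRecord LocalProxy AbstractActor FrozenGraph object] + [SafeRecord]
  take FrozenBlock:  [FrozenBlock LocalProxy AbstractActor FrozenGraph object] + [FrozenBlock LocalProxy AbstractActor FrozenGraph object] + [SafeRecord LocalProxy AbstractActor FrozenGraph object] + [SafeRecord]
  take SafeRecord:  [LocalProxy AbstractActor FrozenGraph object] + [LocalProxy AbstractActor FrozenGraph object] + [SafeRecord LocalProxy AbstractActor FrozenGraph object] + [SafeRecord]
  take LocalProxy:  [LocalProxy AbstractActor FrozenGraph object] + [LocalProxy AbstractActor FrozenGraph object] + [LocalProxy AbstractActor FrozenGraph object]
  take AbstractActor:  [AbstractActor FrozenGraph object] + [AbstractActor FrozenGraph object] + [AbstractActor FrozenGraph object]
  take FrozenGraph:  [FrozenGraph object] + [FrozenGraph object] + [FrozenGraph object]
  take object:  [object] + [object] + [object]

LazyBlock -> AsyncTask -> AsyncView -> FrozenQueue -> SecureStore -> SmartGraph -> FrozenBlock -> SafeRecord -> LocalProxy -> AbstractActor -> FrozenGraph -> object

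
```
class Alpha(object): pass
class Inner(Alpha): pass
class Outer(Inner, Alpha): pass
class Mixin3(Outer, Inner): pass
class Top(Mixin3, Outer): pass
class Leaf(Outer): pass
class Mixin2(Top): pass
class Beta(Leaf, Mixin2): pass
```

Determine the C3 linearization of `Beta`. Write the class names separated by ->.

L[Beta] = Beta + merge(L[Leaf], L[Mixin2], [Leaf Mixin2])
  take Leaf:  [Leaf Outer Inner Alpha object] + [Mixin2 Top Mixin3 Outer Inner Alpha object] + [Leaf Mixin2]
  take Mixin2:  [Outer Inner Alpha object] + [Mixin2 Top Mixin3 Outer Inner Alpha object] + [Mixin2]
  take Top:  [Outer Inner Alpha object] + [Top Mixin3 Outer Inner Alpha object]
  take Mixin3:  [Outer Inner Alpha object] + [Mixin3 Outer Inner Alpha object]
  take Outer:  [Outer Inner Alpha object] + [Outer Inner Alpha object]
  take Inner:  [Inner Alpha object] + [Inner Alpha object]
  take Alpha:  [Alpha object] + [Alpha object]
  take object:  [object] + [object]

Beta -> Leaf -> Mixin2 -> Top -> Mixin3 -> Outer -> Inner -> Alpha -> object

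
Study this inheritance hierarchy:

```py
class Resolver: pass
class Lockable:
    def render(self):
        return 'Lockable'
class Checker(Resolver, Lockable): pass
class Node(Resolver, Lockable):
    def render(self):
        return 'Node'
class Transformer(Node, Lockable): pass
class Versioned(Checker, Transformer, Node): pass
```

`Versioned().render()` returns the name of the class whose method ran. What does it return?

L[Versioned] = Versioned + merge(L[Checker], L[Transformer], L[Node], [Checker Transformer Node])
  take Checker:  [Checker Resolver Lockable object] + [Transformer Node Resolver Lockable object] + [Node Resolver Lockable object] + [Checker Transformer Node]
  take Transformer:  [Resolver Lockable object] + [Transformer Node Resolver Lockable object] + [Node Resolver Lockable object] + [Transformer Node]
  take Node:  [Resolver Lockable object] + [Node Resolver Lockable object] + [Node Resolver Lockable object] + [Node]
  take Resolver:  [Resolver Lockable object] + [Resolver Lockable object] + [Resolver Lockable object]
  take Lockable:  [Lockable object] + [Lockable object] + [Lockable object]
  take object:  [object] + [object] + [object]
MRO: Versioned Checker Transformer Node Resolver Lockable object
render is defined in: Lockable, Node. First along the MRO is Node.

Node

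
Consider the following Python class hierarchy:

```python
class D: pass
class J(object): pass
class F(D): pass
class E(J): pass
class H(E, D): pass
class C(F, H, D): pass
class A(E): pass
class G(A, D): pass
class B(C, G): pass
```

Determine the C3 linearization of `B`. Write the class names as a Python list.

L[B] = B + merge(L[C], L[G], [C G])
  take C:  [C F H E J D object] + [G A E J D object] + [C G]
  take F:  [F H E J D object] + [G A E J D object] + [G]
  take H:  [H E J D object] + [G A E J D object] + [G]
  take G:  [E J D object] + [G A E J D object] + [G]
  take A:  [E J D object] + [A E J D object]
  take E:  [E J D object] + [E J D object]
  take J:  [J D object] + [J D object]
  take D:  [D object] + [D object]
  take object:  [object] + [object]

[B, C, F, H, G, A, E, J, D, object]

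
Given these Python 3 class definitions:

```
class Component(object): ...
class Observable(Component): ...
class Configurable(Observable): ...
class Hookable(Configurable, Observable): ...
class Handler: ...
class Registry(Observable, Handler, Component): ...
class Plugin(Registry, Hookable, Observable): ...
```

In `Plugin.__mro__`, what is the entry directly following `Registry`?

L[Plugin] = Plugin + merge(L[Registry], L[Hookable], L[Observable], [Registry Hookable Observable])
  take Registry:  [Registry Observable Handler Component object] + [Hookable Configurable Observable Component object] + [Observable Component object] + [Registry Hookable Observable]
  take Hookable:  [Observable Handler Component object] + [Hookable Configurable Observable Component object] + [Observable Component object] + [Hookable Observable]
  take Configurable:  [Observable Handler Component object] + [Configurable Observable Component object] + [Observable Component object] + [Observable]
  take Observable:  [Observable Handler Component object] + [Observable Component object] + [Observable Component object] + [Observable]
  take Handler:  [Handler Component object] + [Component object] + [Component object]
  take Component:  [Component object] + [Component object] + [Component object]
  take object:  [object] + [object] + [object]
MRO: Plugin Registry Hookable Configurable Observable Handler Component object
Registry is at position 1; next is Hookable.

Hookable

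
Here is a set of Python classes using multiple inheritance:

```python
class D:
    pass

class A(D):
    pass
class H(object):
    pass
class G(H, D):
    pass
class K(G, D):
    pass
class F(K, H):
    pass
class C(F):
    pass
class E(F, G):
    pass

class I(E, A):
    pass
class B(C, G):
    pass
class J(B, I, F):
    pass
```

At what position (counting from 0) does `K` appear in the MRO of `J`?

6

L[J] = J + merge(L[B], L[I], L[F], [B I F])
  take B:  [B C F K G H D object] + [I E F K G H A D object] + [F K G H D object] + [B I F]
  take C:  [C F K G H D object] + [I E F K G H A D object] + [F K G H D object] + [I F]
  take I:  [F K G H D object] + [I E F K G H A D object] + [F K G H D object] + [I F]
  take E:  [F K G H D object] + [E F K G H A D object] + [F K G H D object] + [F]
  take F:  [F K G H D object] + [F K G H A D object] + [F K G H D object] + [F]
  take K:  [K G H D object] + [K G H A D object] + [K G H D object]
  take G:  [G H D object] + [G H A D object] + [G H D object]
  take H:  [H D object] + [H A D object] + [H D object]
  take A:  [D object] + [A D object] + [D object]
  take D:  [D object] + [D object] + [D object]
  take object:  [object] + [object] + [object]
MRO: J B C I E F K G H A D object
K sits at index 6.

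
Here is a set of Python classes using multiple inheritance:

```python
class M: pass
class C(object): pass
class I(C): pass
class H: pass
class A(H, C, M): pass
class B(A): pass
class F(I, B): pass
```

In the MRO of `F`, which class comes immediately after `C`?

L[F] = F + merge(L[I], L[B], [I B])
  take I:  [I C object] + [B A H C M object] + [I B]
  take B:  [C object] + [B A H C M object] + [B]
  take A:  [C object] + [A H C M object]
  take H:  [C object] + [H C M object]
  take C:  [C object] + [C M object]
  take M:  [object] + [M object]
  take object:  [object] + [object]
MRO: F I B A H C M object
C is at position 5; next is M.

M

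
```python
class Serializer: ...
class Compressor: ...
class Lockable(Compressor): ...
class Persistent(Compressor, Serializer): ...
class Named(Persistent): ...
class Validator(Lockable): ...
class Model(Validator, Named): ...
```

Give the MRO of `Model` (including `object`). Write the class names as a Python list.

L[Model] = Model + merge(L[Validator], L[Named], [Validator Named])
  take Validator:  [Validator Lockable Compressor object] + [Named Persistent Compressor Serializer object] + [Validator Named]
  take Lockable:  [Lockable Compressor object] + [Named Persistent Compressor Serializer object] + [Named]
  take Named:  [Compressor object] + [Named Persistent Compressor Serializer object] + [Named]
  take Persistent:  [Compressor object] + [Persistent Compressor Serializer object]
  take Compressor:  [Compressor object] + [Compressor Serializer object]
  take Serializer:  [object] + [Serializer object]
  take object:  [object] + [object]

[Model, Validator, Lockable, Named, Persistent, Compressor, Serializer, object]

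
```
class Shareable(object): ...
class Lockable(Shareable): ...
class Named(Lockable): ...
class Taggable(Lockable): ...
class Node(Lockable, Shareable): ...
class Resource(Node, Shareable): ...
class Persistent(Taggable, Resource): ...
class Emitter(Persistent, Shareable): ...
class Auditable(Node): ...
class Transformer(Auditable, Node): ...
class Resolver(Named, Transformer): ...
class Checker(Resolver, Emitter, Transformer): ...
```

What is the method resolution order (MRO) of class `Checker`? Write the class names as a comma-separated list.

Checker, Resolver, Named, Emitter, Transformer, Auditable, Persistent, Taggable, Resource, Node, Lockable, Shareable, object

L[Checker] = Checker + merge(L[Resolver], L[Emitter], L[Transformer], [Resolver Emitter Transformer])
  take Resolver:  [Resolver Named Transformer Auditable Node Lockable Shareable object] + [Emitter Persistent Taggable Resource Node Lockable Shareable object] + [Transformer Auditable Node Lockable Shareable object] + [Resolver Emitter Transformer]
  take Named:  [Named Transformer Auditable Node Lockable Shareable object] + [Emitter Persistent Taggable Resource Node Lockable Shareable object] + [Transformer Auditable Node Lockable Shareable object] + [Emitter Transformer]
  take Emitter:  [Transformer Auditable Node Lockable Shareable object] + [Emitter Persistent Taggable Resource Node Lockable Shareable object] + [Transformer Auditable Node Lockable Shareable object] + [Emitter Transformer]
  take Transformer:  [Transformer Auditable Node Lockable Shareable object] + [Persistent Taggable Resource Node Lockable Shareable object] + [Transformer Auditable Node Lockable Shareable object] + [Transformer]
  take Auditable:  [Auditable Node Lockable Shareable object] + [Persistent Taggable Resource Node Lockable Shareable object] + [Auditable Node Lockable Shareable object]
  take Persistent:  [Node Lockable Shareable object] + [Persistent Taggable Resource Node Lockable Shareable object] + [Node Lockable Shareable object]
  take Taggable:  [Node Lockable Shareable object] + [Taggable Resource Node Lockable Shareable object] + [Node Lockable Shareable object]
  take Resource:  [Node Lockable Shareable object] + [Resource Node Lockable Shareable object] + [Node Lockable Shareable object]
  take Node:  [Node Lockable Shareable object] + [Node Lockable Shareable object] + [Node Lockable Shareable object]
  take Lockable:  [Lockable Shareable object] + [Lockable Shareable object] + [Lockable Shareable object]
  take Shareable:  [Shareable object] + [Shareable object] + [Shareable object]
  take object:  [object] + [object] + [object]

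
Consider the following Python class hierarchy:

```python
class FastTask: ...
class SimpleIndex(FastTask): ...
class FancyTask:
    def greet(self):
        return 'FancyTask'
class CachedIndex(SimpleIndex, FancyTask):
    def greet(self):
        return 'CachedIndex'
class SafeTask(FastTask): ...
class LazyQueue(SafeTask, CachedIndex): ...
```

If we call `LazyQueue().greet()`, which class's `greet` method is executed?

CachedIndex

L[LazyQueue] = LazyQueue + merge(L[SafeTask], L[CachedIndex], [SafeTask CachedIndex])
  take SafeTask:  [SafeTask FastTask object] + [CachedIndex SimpleIndex FastTask FancyTask object] + [SafeTask CachedIndex]
  take CachedIndex:  [FastTask object] + [CachedIndex SimpleIndex FastTask FancyTask object] + [CachedIndex]
  take SimpleIndex:  [FastTask object] + [SimpleIndex FastTask FancyTask object]
  take FastTask:  [FastTask object] + [FastTask FancyTask object]
  take FancyTask:  [object] + [FancyTask object]
  take object:  [object] + [object]
MRO: LazyQueue SafeTask CachedIndex SimpleIndex FastTask FancyTask object
greet is defined in: CachedIndex, FancyTask. First along the MRO is CachedIndex.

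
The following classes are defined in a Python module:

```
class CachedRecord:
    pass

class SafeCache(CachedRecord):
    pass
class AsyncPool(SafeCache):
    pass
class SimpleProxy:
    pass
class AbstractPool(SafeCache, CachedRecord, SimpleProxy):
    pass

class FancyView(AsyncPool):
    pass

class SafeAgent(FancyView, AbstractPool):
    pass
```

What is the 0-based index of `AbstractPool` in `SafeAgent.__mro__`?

L[SafeAgent] = SafeAgent + merge(L[FancyView], L[AbstractPool], [FancyView AbstractPool])
  take FancyView:  [FancyView AsyncPool SafeCache CachedRecord object] + [AbstractPool SafeCache CachedRecord SimpleProxy object] + [FancyView AbstractPool]
  take AsyncPool:  [AsyncPool SafeCache CachedRecord object] + [AbstractPool SafeCache CachedRecord SimpleProxy object] + [AbstractPool]
  take AbstractPool:  [SafeCache CachedRecord object] + [AbstractPool SafeCache CachedRecord SimpleProxy object] + [AbstractPool]
  take SafeCache:  [SafeCache CachedRecord object] + [SafeCache CachedRecord SimpleProxy object]
  take CachedRecord:  [CachedRecord object] + [CachedRecord SimpleProxy object]
  take SimpleProxy:  [object] + [SimpleProxy object]
  take object:  [object] + [object]
MRO: SafeAgent FancyView AsyncPool AbstractPool SafeCache CachedRecord SimpleProxy object
AbstractPool sits at index 3.

3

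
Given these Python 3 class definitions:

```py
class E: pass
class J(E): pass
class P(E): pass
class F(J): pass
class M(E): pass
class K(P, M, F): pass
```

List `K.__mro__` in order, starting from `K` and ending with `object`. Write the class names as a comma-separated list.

L[K] = K + merge(L[P], L[M], L[F], [P M F])
  take P:  [P E object] + [M E object] + [F J E object] + [P M F]
  take M:  [E object] + [M E object] + [F J E object] + [M F]
  take F:  [E object] + [E object] + [F J E object] + [F]
  take J:  [E object] + [E object] + [J E object]
  take E:  [E object] + [E object] + [E object]
  take object:  [object] + [object] + [object]

K, P, M, F, J, E, object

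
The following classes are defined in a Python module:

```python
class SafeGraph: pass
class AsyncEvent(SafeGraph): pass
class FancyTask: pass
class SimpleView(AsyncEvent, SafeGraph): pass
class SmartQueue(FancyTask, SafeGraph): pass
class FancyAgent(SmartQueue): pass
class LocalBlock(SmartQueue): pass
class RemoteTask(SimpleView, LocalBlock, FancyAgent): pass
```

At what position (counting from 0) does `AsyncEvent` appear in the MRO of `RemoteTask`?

L[RemoteTask] = RemoteTask + merge(L[SimpleView], L[LocalBlock], L[FancyAgent], [SimpleView LocalBlock FancyAgent])
  take SimpleView:  [SimpleView AsyncEvent SafeGraph object] + [LocalBlock SmartQueue FancyTask SafeGraph object] + [FancyAgent SmartQueue FancyTask SafeGraph object] + [SimpleView LocalBlock FancyAgent]
  take AsyncEvent:  [AsyncEvent SafeGraph object] + [LocalBlock SmartQueue FancyTask SafeGraph object] + [FancyAgent SmartQueue FancyTask SafeGraph object] + [LocalBlock FancyAgent]
  take LocalBlock:  [SafeGraph object] + [LocalBlock SmartQueue FancyTask SafeGraph object] + [FancyAgent SmartQueue FancyTask SafeGraph object] + [LocalBlock FancyAgent]
  take FancyAgent:  [SafeGraph object] + [SmartQueue FancyTask SafeGraph object] + [FancyAgent SmartQueue FancyTask SafeGraph object] + [FancyAgent]
  take SmartQueue:  [SafeGraph object] + [SmartQueue FancyTask SafeGraph object] + [SmartQueue FancyTask SafeGraph object]
  take FancyTask:  [SafeGraph object] + [FancyTask SafeGraph object] + [FancyTask SafeGraph object]
  take SafeGraph:  [SafeGraph object] + [SafeGraph object] + [SafeGraph object]
  take object:  [object] + [object] + [object]
MRO: RemoteTask SimpleView AsyncEvent LocalBlock FancyAgent SmartQueue FancyTask SafeGraph object
AsyncEvent sits at index 2.

2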